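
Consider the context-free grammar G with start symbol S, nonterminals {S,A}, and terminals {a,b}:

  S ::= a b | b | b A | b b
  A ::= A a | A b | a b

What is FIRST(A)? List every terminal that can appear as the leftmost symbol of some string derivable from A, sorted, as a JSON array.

FIRST iteration:
round 1:
  A via A→a b: +{a}
  S via S→a b: +{a}
  S via S→b: +{b}
  S: {a,b}  A: {a}
round 2: (no change)
  S: {a,b}  A: {a}

FIRST(A) = ["a"]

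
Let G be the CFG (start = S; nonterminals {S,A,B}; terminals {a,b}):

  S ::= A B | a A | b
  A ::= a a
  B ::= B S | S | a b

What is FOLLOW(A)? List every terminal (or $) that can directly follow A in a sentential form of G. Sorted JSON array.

FIRST sets, iterate to fixpoint:
round 1:
  A via A→a a: +{a}
  B via B→a b: +{a}
  S via S→A B: +{a}
  S via S→b: +{b}
  FIRST(S)={a,b}  FIRST(A)={a}  FIRST(B)={a}
round 2:
  B via B→S: +{b}
  FIRST(S)={a,b}  FIRST(A)={a}  FIRST(B)={a,b}
round 3: (stable)
  FIRST(S)={a,b}  FIRST(A)={a}  FIRST(B)={a,b}

Compute FOLLOW by fixpoint:
initialize: $ ∈ FOLLOW(S)
round 1:
  B→B S: FOLLOW(B) ⊇ FIRST(S) = {a,b}; new: +{a,b}
  B→B S: FOLLOW(S) ⊇ FOLLOW(B) ⊇ {a,b}; new: +{a,b}
  S→A B: FOLLOW(A) ⊇ FIRST(B) = {a,b}; new: +{a,b}
  S→A B: FOLLOW(B) ⊇ FOLLOW(S) ⊇ {$,a,b}; new: +{$}
  S→a A: FOLLOW(A) ⊇ FOLLOW(S) ⊇ {$,a,b}; new: +{$}
  FOLLOW[S]={$,a,b}  FOLLOW[A]={$,a,b}  FOLLOW[B]={$,a,b}
round 2: (stable)
  FOLLOW[S]={$,a,b}  FOLLOW[A]={$,a,b}  FOLLOW[B]={$,a,b}

FOLLOW(A) = ["$", "a", "b"]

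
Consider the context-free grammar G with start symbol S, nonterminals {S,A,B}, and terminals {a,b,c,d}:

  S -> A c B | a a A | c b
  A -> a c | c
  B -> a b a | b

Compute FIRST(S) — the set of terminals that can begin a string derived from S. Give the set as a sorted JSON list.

FIRST iteration:
iter 1:
  A via A→a c: +{a}
  A via A→c: +{c}
  B via B→a b a: +{a}
  B via B→b: +{b}
  S via S→A c B: +{a,c}
  FIRST(S)={a,c}  FIRST(A)={a,c}  FIRST(B)={a,b}
iter 2: (no change)
  FIRST(S)={a,c}  FIRST(A)={a,c}  FIRST(B)={a,b}

FIRST(S) = ["a", "c"]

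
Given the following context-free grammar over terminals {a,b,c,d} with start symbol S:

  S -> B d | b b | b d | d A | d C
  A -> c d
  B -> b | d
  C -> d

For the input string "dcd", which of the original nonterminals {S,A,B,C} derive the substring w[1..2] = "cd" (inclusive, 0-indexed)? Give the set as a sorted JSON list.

Convert to CNF:
  S -> B T1 | T1 A | T1 C | T2 T1 | T2 T2
  A -> T0 T1
  B -> b | d
  C -> d
  T0 -> c
  T1 -> d
  T2 -> b

CYK fill — only the sub-triangle for w[1..2]:
  T[1,1] 'c' = {T0}  orig:{}
  T[2,2] 'd' = {B,C,T1}  orig:{B,C}
  T[1,2] 'cd' = {A}

Original NTs in T[1,2] deriving "cd": ["A"]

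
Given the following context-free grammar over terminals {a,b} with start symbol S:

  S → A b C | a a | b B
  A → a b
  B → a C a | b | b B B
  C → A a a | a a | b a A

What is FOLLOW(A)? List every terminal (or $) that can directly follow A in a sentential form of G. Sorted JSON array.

FIRST iteration:
round 1:
  A via A→a b: +{a}
  B via B→a C a: +{a}
  B via B→b: +{b}
  C via C→A a a: +{a}
  C via C→b a A: +{b}
  S via S→A b C: +{a}
  S via S→b B: +{b}
  FIRST[S]={a,b}  FIRST[A]={a}  FIRST[B]={a,b}  FIRST[C]={a,b}
round 2: — fixpoint
  FIRST[S]={a,b}  FIRST[A]={a}  FIRST[B]={a,b}  FIRST[C]={a,b}

FOLLOW iteration:
initialize: $ ∈ FOLLOW(S)
iter 1:
  B→a C a: FOLLOW(C) ⊇ FIRST(a) = {a}; new: +{a}
  B→b B B: FOLLOW(B) ⊇ FIRST(B) = {a,b}; new: +{a,b}
  C→A a a: FOLLOW(A) ⊇ FIRST(a) = {a}; new: +{a}
  S→A b C: FOLLOW(A) ⊇ FIRST(b) = {b}; new: +{b}
  S→A b C: FOLLOW(C) ⊇ FOLLOW(S) ⊇ {$}; new: +{$}
  S→b B: FOLLOW(B) ⊇ FOLLOW(S) ⊇ {$}; new: +{$}
  FOLLOW(S)={$}  FOLLOW(A)={a,b}  FOLLOW(B)={$,a,b}  FOLLOW(C)={$,a}
iter 2:
  C→b a A: FOLLOW(A) ⊇ FOLLOW(C) ⊇ {$,a}; new: +{$}
  FOLLOW(S)={$}  FOLLOW(A)={$,a,b}  FOLLOW(B)={$,a,b}  FOLLOW(C)={$,a}
iter 3: (no change)
  FOLLOW(S)={$}  FOLLOW(A)={$,a,b}  FOLLOW(B)={$,a,b}  FOLLOW(C)={$,a}

FOLLOW(A) = ["$", "a", "b"]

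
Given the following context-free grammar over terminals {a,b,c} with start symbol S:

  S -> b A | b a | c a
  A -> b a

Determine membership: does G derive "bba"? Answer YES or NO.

Convert to CNF:
  S -> T0 A | T0 T1 | T2 T1
  A -> T0 T1
  T0 -> b
  T1 -> a
  T2 -> c

CYK fill:
  [0..0]={T0}  "b"  orig:{}
  [1..1]={T0}  "b"  orig:{}
  [2..2]={T1}  "a"  orig:{}
  [0..1]=∅  "bb"
  [1..2]={A,S}  "ba"
  [0..2]={S}  "bba"

S ∈ T[0,2] ⇒ YES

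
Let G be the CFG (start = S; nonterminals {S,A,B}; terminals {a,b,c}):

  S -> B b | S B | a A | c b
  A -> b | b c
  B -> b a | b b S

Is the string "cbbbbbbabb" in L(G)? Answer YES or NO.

Convert to CNF:
  S -> B T0 | S B | T1 T0 | T2 A
  A -> T0 T1 | b
  B -> T0 T2 | T0 X3
  T0 -> b
  T1 -> c
  T2 -> a
  X3 -> T0 S

CYK table (by increasing span):
  [0..0]={T1}  "c"  orig:{}
  [1..1]={A,T0}  "b"  orig:{A}
  [2..2]={A,T0}  "b"  orig:{A}
  [3..3]={A,T0}  "b"  orig:{A}
  [4..4]={A,T0}  "b"  orig:{A}
  [5..5]={A,T0}  "b"  orig:{A}
  [6..6]={A,T0}  "b"  orig:{A}
  [7..7]={T2}  "a"  orig:{}
  [8..8]={A,T0}  "b"  orig:{A}
  [9..9]={A,T0}  "b"  orig:{A}
  [0..1]={S}  "cb"
  [1..2]=∅  "bb"
  [2..3]=∅  "bb"
  [3..4]=∅  "bb"
  [4..5]=∅  "bb"
  [5..6]=∅  "bb"
  [6..7]={B}  "ba"
  [7..8]={S}  "ab"
  [8..9]=∅  "bb"
  [0..2]=∅  "cbb"
  [1..3]=∅  "bbb"
  [2..4]=∅  "bbb"
  [3..5]=∅  "bbb"
  [4..6]=∅  "bbb"
  [5..7]=∅  "bba"
  [6..8]={S,X3}  "bab"  orig:{S}
  [7..9]=∅  "abb"
  [0..3]=∅  "cbbb"
  [1..4]=∅  "bbbb"
  [2..5]=∅  "bbbb"
  [3..6]=∅  "bbbb"
  [4..7]=∅  "bbba"
  [5..8]={B,X3}  "bbab"  orig:{B}
  [6..9]=∅  "babb"
  [0..4]=∅  "cbbbb"
  [1..5]=∅  "bbbbb"
  [2..6]=∅  "bbbbb"
  [3..7]=∅  "bbbba"
  [4..8]={B}  "bbbab"
  [5..9]={S}  "bbabb"
  [0..5]=∅  "cbbbbb"
  [1..6]=∅  "bbbbbb"
  [2..7]=∅  "bbbbba"
  [3..8]=∅  "bbbbab"
  [4..9]={S,X3}  "bbbabb"  orig:{S}
  [0..6]=∅  "cbbbbbb"
  [1..7]=∅  "bbbbbba"
  [2..8]=∅  "bbbbbab"
  [3..9]={B,X3}  "bbbbabb"  orig:{B}
  [0..7]=∅  "cbbbbbba"
  [1..8]=∅  "bbbbbbab"
  [2..9]={B}  "bbbbbabb"
  [0..8]=∅  "cbbbbbbab"
  [1..9]=∅  "bbbbbbabb"
  [0..9]={S}  "cbbbbbbabb"

S ∈ T[0,9] ⇒ YES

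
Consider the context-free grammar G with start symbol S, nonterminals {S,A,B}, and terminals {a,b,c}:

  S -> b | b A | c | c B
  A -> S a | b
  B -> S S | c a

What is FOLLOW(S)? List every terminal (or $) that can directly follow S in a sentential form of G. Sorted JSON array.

Compute FIRST by fixpoint:
iter 1:
  A via A→b: +{b}
  B via B→c a: +{c}
  S via S→b: +{b}
  S via S→c: +{c}
  S: {b,c}  A: {b}  B: {c}
iter 2:
  A via A→S a: +{c}
  B via B→S S: +{b}
  S: {b,c}  A: {b,c}  B: {b,c}
iter 3: (stable)
  S: {b,c}  A: {b,c}  B: {b,c}

FOLLOW sets:
FOLLOW(S) := {$}
[1]
  A→S a: FOLLOW(S) ⊇ FIRST(a) = {a}; new: +{a}
  B→S S: FOLLOW(S) ⊇ FIRST(S) = {b,c}; new: +{b,c}
  S→b A: FOLLOW(A) ⊇ FOLLOW(S) ⊇ {$,a,b,c}; new: +{$,a,b,c}
  S→c B: FOLLOW(B) ⊇ FOLLOW(S) ⊇ {$,a,b,c}; new: +{$,a,b,c}
  S: {$,a,b,c}  A: {$,a,b,c}  B: {$,a,b,c}
[2] done
  S: {$,a,b,c}  A: {$,a,b,c}  B: {$,a,b,c}

FOLLOW(S) = ["$", "a", "b", "c"]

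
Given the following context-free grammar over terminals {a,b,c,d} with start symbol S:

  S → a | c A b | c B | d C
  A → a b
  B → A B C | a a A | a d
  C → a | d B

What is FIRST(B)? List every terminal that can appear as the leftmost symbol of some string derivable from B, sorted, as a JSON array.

Compute FIRST by fixpoint:
[1]
  A via A→a b: +{a}
  B via B→A B C: +{a}
  C via C→a: +{a}
  C via C→d B: +{d}
  S via S→a: +{a}
  S via S→c A b: +{c}
  S via S→d C: +{d}
  S: {a,c,d}  A: {a}  B: {a}  C: {a,d}
[2] (stable)
  S: {a,c,d}  A: {a}  B: {a}  C: {a,d}

FIRST(B) = ["a"]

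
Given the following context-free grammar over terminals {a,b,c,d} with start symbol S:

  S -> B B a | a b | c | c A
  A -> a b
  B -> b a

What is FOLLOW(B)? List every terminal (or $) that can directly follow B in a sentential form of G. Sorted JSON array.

Compute FIRST by fixpoint:
pass 1:
  A via A→a b: +{a}
  B via B→b a: +{b}
  S via S→B B a: +{b}
  S via S→a b: +{a}
  S via S→c: +{c}
  S: {a,b,c}  A: {a}  B: {b}
pass 2: (no change)
  S: {a,b,c}  A: {a}  B: {b}

FOLLOW iteration:
FOLLOW(S) := {$}
round 1:
  S→B B a: FOLLOW(B) ⊇ FIRST(B) = {b}; new: +{b}
  S→B B a: FOLLOW(B) ⊇ FIRST(a) = {a}; new: +{a}
  S→c A: FOLLOW(A) ⊇ FOLLOW(S) ⊇ {$}; new: +{$}
  S: {$}  A: {$}  B: {a,b}
round 2: done
  S: {$}  A: {$}  B: {a,b}

FOLLOW(B) = ["a", "b"]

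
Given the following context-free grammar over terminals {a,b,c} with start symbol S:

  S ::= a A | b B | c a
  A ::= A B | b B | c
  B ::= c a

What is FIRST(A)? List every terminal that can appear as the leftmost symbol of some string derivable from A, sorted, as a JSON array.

Compute FIRST by fixpoint:
pass 1:
  A via A→b B: +{b}
  A via A→c: +{c}
  B via B→c a: +{c}
  S via S→a A: +{a}
  S via S→b B: +{b}
  S via S→c a: +{c}
  S: {a,b,c}  A: {b,c}  B: {c}
pass 2: — fixpoint
  S: {a,b,c}  A: {b,c}  B: {c}

FIRST(A) = ["b", "c"]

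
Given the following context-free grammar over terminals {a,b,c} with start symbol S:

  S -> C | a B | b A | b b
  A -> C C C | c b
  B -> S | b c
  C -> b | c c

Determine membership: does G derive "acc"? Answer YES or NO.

CNF form of G:
  S -> T0 T0 | T1 A | T1 T1 | T2 B | b
  A -> C X3 | T0 T1
  B -> T0 T0 | T1 A | T1 T0 | T1 T1 | T2 B | b
  C -> T0 T0 | b
  T0 -> c
  T1 -> b
  T2 -> a
  X3 -> C C

CYK fill:
  cell(0,0) a: {T2}  orig:{}
  cell(1,1) c: {T0}  orig:{}
  cell(2,2) c: {T0}  orig:{}
  cell(0,1) ac: ∅
  cell(1,2) cc: {B,C,S}
  cell(0,2) acc: {B,S}

S ∈ T[0,2] ⇒ YES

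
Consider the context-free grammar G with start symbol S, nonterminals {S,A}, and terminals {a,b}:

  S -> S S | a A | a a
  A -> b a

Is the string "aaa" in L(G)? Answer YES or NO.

CNF form of G:
  S -> S S | T1 A | T1 T1
  A -> T0 T1
  T0 -> b
  T1 -> a

Fill CYK table bottom-up:
  [0..0]={T1}  "a"  orig:{}
  [1..1]={T1}  "a"  orig:{}
  [2..2]={T1}  "a"  orig:{}
  [0..1]={S}  "aa"
  [1..2]={S}  "aa"
  [0..2]=∅  "aaa"

S ∉ T[0,2] ⇒ NO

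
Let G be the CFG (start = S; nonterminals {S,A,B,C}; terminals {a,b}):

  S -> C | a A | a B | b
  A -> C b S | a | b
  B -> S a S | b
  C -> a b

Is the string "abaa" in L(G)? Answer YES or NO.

CNF form of G:
  S -> T1 A | T1 B | T1 T0 | b
  A -> C X2 | a | b
  B -> S X3 | b
  C -> T1 T0
  T0 -> b
  T1 -> a
  X2 -> T0 S
  X3 -> T1 S

Fill CYK table bottom-up:
  T[0,0] 'a' = {A,T1}  orig:{A}
  T[1,1] 'b' = {A,B,S,T0}  orig:{A,B,S}
  T[2,2] 'a' = {A,T1}  orig:{A}
  T[3,3] 'a' = {A,T1}  orig:{A}
  T[0,1] 'ab' = {C,S,X3}  orig:{C,S}
  T[1,2] 'ba' = ∅
  T[2,3] 'aa' = {S}
  T[0,2] 'aba' = ∅
  T[1,3] 'baa' = {X2}  orig:{}
  T[0,3] 'abaa' = ∅

S ∉ T[0,3] ⇒ NO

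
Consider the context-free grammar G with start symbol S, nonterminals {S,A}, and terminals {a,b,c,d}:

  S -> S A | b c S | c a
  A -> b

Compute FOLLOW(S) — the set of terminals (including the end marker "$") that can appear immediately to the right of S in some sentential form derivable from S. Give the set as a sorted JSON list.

Compute FIRST by fixpoint:
[1]
  A via A→b: +{b}
  S via S→b c S: +{b}
  S via S→c a: +{c}
  FIRST[S]={b,c}  FIRST[A]={b}
[2] — fixpoint
  FIRST[S]={b,c}  FIRST[A]={b}

Compute FOLLOW by fixpoint:
FOLLOW(S) := {$}
[1]
  S→S A: FOLLOW(S) ⊇ FIRST(A) = {b}; new: +{b}
  S→S A: FOLLOW(A) ⊇ FOLLOW(S) ⊇ {$,b}; new: +{$,b}
  FOLLOW[S]={$,b}  FOLLOW[A]={$,b}
[2] done
  FOLLOW[S]={$,b}  FOLLOW[A]={$,b}

FOLLOW(S) = ["$", "b"]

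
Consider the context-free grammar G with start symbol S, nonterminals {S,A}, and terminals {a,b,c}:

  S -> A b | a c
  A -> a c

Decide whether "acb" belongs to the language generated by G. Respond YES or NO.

Convert to CNF:
  S -> A T2 | T0 T1
  A -> T0 T1
  T0 -> a
  T1 -> c
  T2 -> b

CYK fill:
  cell(0,0) a: {T0}  orig:{}
  cell(1,1) c: {T1}  orig:{}
  cell(2,2) b: {T2}  orig:{}
  cell(0,1) ac: {A,S}
  cell(1,2) cb: ∅
  cell(0,2) acb: {S}

S ∈ T[0,2] ⇒ YES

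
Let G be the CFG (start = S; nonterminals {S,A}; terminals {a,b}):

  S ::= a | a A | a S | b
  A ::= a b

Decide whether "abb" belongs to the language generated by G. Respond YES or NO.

CNF form of G:
  S -> T0 A | T0 S | a | b
  A -> T0 T1
  T0 -> a
  T1 -> b

Fill CYK table bottom-up:
  cell(0,0) a: {S,T0}  orig:{S}
  cell(1,1) b: {S,T1}  orig:{S}
  cell(2,2) b: {S,T1}  orig:{S}
  cell(0,1) ab: {A,S}
  cell(1,2) bb: ∅
  cell(0,2) abb: ∅

S ∉ T[0,2] ⇒ NO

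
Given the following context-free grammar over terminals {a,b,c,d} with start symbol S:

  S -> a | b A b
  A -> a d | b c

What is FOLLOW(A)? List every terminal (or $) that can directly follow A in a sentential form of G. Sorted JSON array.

FIRST iteration:
pass 1:
  A via A→a d: +{a}
  A via A→b c: +{b}
  S via S→a: +{a}
  S via S→b A b: +{b}
  FIRST[S]={a,b}  FIRST[A]={a,b}
pass 2: (stable)
  FIRST[S]={a,b}  FIRST[A]={a,b}

FOLLOW sets:
seed FOLLOW(S) with $
round 1:
  S→b A b: FOLLOW(A) ⊇ FIRST(b) = {b}; new: +{b}
  FOLLOW[S]={$}  FOLLOW[A]={b}
round 2: (no change)
  FOLLOW[S]={$}  FOLLOW[A]={b}

FOLLOW(A) = ["b"]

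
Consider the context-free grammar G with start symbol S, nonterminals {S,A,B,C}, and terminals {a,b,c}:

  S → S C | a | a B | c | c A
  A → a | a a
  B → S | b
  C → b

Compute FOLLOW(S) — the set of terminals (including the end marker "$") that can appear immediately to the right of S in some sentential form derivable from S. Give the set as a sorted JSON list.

FIRST iteration:
round 1:
  A via A→a: +{a}
  B via B→b: +{b}
  C via C→b: +{b}
  S via S→a: +{a}
  S via S→c: +{c}
  FIRST(S)={a,c}  FIRST(A)={a}  FIRST(B)={b}  FIRST(C)={b}
round 2:
  B via B→S: +{a,c}
  FIRST(S)={a,c}  FIRST(A)={a}  FIRST(B)={a,b,c}  FIRST(C)={b}
round 3: (no change)
  FIRST(S)={a,c}  FIRST(A)={a}  FIRST(B)={a,b,c}  FIRST(C)={b}

FOLLOW iteration:
FOLLOW(S) := {$}
[1]
  S→S C: FOLLOW(S) ⊇ FIRST(C) = {b}; new: +{b}
  S→S C: FOLLOW(C) ⊇ FOLLOW(S) ⊇ {$,b}; new: +{$,b}
  S→a B: FOLLOW(B) ⊇ FOLLOW(S) ⊇ {$,b}; new: +{$,b}
  S→c A: FOLLOW(A) ⊇ FOLLOW(S) ⊇ {$,b}; new: +{$,b}
  S: {$,b}  A: {$,b}  B: {$,b}  C: {$,b}
[2] — fixpoint
  S: {$,b}  A: {$,b}  B: {$,b}  C: {$,b}

FOLLOW(S) = ["$", "b"]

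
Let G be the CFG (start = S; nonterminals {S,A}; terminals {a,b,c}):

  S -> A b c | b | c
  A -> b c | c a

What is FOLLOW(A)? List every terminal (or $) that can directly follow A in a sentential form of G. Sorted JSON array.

FIRST sets, iterate to fixpoint:
round 1:
  A via A→b c: +{b}
  A via A→c a: +{c}
  S via S→A b c: +{b,c}
  FIRST[S]={b,c}  FIRST[A]={b,c}
round 2: done
  FIRST[S]={b,c}  FIRST[A]={b,c}

FOLLOW iteration:
FOLLOW(S) := {$}
round 1:
  S→A b c: FOLLOW(A) ⊇ FIRST(b) = {b}; new: +{b}
  S: {$}  A: {b}
round 2: done
  S: {$}  A: {b}

FOLLOW(A) = ["b"]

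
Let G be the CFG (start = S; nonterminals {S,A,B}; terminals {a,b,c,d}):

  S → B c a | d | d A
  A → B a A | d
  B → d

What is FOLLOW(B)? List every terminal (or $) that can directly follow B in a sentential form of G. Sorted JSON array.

FIRST iteration:
round 1:
  A via A→d: +{d}
  B via B→d: +{d}
  S via S→B c a: +{d}
  FIRST[S]={d}  FIRST[A]={d}  FIRST[B]={d}
round 2: (stable)
  FIRST[S]={d}  FIRST[A]={d}  FIRST[B]={d}

FOLLOW iteration:
seed FOLLOW(S) with $
iter 1:
  A→B a A: FOLLOW(B) ⊇ FIRST(a) = {a}; new: +{a}
  S→B c a: FOLLOW(B) ⊇ FIRST(c) = {c}; new: +{c}
  S→d A: FOLLOW(A) ⊇ FOLLOW(S) ⊇ {$}; new: +{$}
  FOLLOW[S]={$}  FOLLOW[A]={$}  FOLLOW[B]={a,c}
iter 2: done
  FOLLOW[S]={$}  FOLLOW[A]={$}  FOLLOW[B]={a,c}

FOLLOW(B) = ["a", "c"]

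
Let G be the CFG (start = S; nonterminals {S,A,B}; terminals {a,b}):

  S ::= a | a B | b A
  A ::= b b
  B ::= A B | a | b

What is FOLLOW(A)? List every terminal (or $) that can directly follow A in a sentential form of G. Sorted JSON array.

Compute FIRST by fixpoint:
pass 1:
  A via A→b b: +{b}
  B via B→A B: +{b}
  B via B→a: +{a}
  S via S→a: +{a}
  S via S→b A: +{b}
  S: {a,b}  A: {b}  B: {a,b}
pass 2: done
  S: {a,b}  A: {b}  B: {a,b}

FOLLOW iteration:
initialize: $ ∈ FOLLOW(S)
iter 1:
  B→A B: FOLLOW(A) ⊇ FIRST(B) = {a,b}; new: +{a,b}
  S→a B: FOLLOW(B) ⊇ FOLLOW(S) ⊇ {$}; new: +{$}
  S→b A: FOLLOW(A) ⊇ FOLLOW(S) ⊇ {$}; new: +{$}
  FOLLOW[S]={$}  FOLLOW[A]={$,a,b}  FOLLOW[B]={$}
iter 2: done
  FOLLOW[S]={$}  FOLLOW[A]={$,a,b}  FOLLOW[B]={$}

FOLLOW(A) = ["$", "a", "b"]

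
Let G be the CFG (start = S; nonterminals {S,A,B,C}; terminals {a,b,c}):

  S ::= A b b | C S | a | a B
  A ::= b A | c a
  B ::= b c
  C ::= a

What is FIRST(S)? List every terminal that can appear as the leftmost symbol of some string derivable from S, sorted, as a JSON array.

FIRST sets, iterate to fixpoint:
round 1:
  A via A→b A: +{b}
  A via A→c a: +{c}
  B via B→b c: +{b}
  C via C→a: +{a}
  S via S→A b b: +{b,c}
  S via S→C S: +{a}
  FIRST(S)={a,b,c}  FIRST(A)={b,c}  FIRST(B)={b}  FIRST(C)={a}
round 2: — fixpoint
  FIRST(S)={a,b,c}  FIRST(A)={b,c}  FIRST(B)={b}  FIRST(C)={a}

FIRST(S) = ["a", "b", "c"]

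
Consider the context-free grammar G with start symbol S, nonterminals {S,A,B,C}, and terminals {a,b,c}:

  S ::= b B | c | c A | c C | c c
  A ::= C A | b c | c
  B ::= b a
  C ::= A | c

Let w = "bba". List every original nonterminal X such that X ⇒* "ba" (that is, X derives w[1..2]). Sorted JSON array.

Convert to CNF:
  S -> T0 B | T1 A | T1 C | T1 T1 | c
  A -> C A | T0 T1 | c
  B -> T0 T2
  C -> C A | T0 T1 | c
  T0 -> b
  T1 -> c
  T2 -> a

CYK fill — only the sub-triangle for w[1..2]:
  [1..1]={T0}  "b"  orig:{}
  [2..2]={T2}  "a"  orig:{}
  [1..2]={B}  "ba"

Original NTs in T[1,2] deriving "ba": ["B"]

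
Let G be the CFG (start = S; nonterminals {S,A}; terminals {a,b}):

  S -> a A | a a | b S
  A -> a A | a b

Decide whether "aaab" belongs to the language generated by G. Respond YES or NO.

Convert to CNF:
  S -> T0 A | T0 T0 | T1 S
  A -> T0 A | T0 T1
  T0 -> a
  T1 -> b

Fill CYK table bottom-up:
  [0..0]={T0}  "a"  orig:{}
  [1..1]={T0}  "a"  orig:{}
  [2..2]={T0}  "a"  orig:{}
  [3..3]={T1}  "b"  orig:{}
  [0..1]={S}  "aa"
  [1..2]={S}  "aa"
  [2..3]={A}  "ab"
  [0..2]=∅  "aaa"
  [1..3]={A,S}  "aab"
  [0..3]={A,S}  "aaab"

S ∈ T[0,3] ⇒ YES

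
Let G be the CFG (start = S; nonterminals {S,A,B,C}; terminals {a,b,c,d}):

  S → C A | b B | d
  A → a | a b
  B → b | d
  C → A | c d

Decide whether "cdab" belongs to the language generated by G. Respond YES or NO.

CNF form of G:
  S -> C A | T1 B | d
  A -> T0 T1 | a
  B -> b | d
  C -> T0 T1 | T2 T3 | a
  T0 -> a
  T1 -> b
  T2 -> c
  T3 -> d

Fill CYK table bottom-up:
  cell(0,0) c: {T2}  orig:{}
  cell(1,1) d: {B,S,T3}  orig:{B,S}
  cell(2,2) a: {A,C,T0}  orig:{A,C}
  cell(3,3) b: {B,T1}  orig:{B}
  cell(0,1) cd: {C}
  cell(1,2) da: ∅
  cell(2,3) ab: {A,C}
  cell(0,2) cda: {S}
  cell(1,3) dab: ∅
  cell(0,3) cdab: {S}

S ∈ T[0,3] ⇒ YES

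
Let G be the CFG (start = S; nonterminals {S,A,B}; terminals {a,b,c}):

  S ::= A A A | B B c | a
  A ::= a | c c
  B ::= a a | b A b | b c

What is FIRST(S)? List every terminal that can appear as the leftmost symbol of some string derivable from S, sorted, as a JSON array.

FIRST iteration:
iter 1:
  A via A→a: +{a}
  A via A→c c: +{c}
  B via B→a a: +{a}
  B via B→b A b: +{b}
  S via S→A A A: +{a,c}
  S via S→B B c: +{b}
  FIRST[S]={a,b,c}  FIRST[A]={a,c}  FIRST[B]={a,b}
iter 2: — fixpoint
  FIRST[S]={a,b,c}  FIRST[A]={a,c}  FIRST[B]={a,b}

FIRST(S) = ["a", "b", "c"]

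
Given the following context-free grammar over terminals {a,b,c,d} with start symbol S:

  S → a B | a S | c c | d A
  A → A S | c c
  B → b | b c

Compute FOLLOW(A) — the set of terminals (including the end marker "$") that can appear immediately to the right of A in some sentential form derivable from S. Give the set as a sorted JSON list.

FIRST sets, iterate to fixpoint:
[1]
  A via A→c c: +{c}
  B via B→b: +{b}
  S via S→a B: +{a}
  S via S→c c: +{c}
  S via S→d A: +{d}
  FIRST[S]={a,c,d}  FIRST[A]={c}  FIRST[B]={b}
[2] — fixpoint
  FIRST[S]={a,c,d}  FIRST[A]={c}  FIRST[B]={b}

Compute FOLLOW by fixpoint:
seed FOLLOW(S) with $
[1]
  A→A S: FOLLOW(A) ⊇ FIRST(S) = {a,c,d}; new: +{a,c,d}
  A→A S: FOLLOW(S) ⊇ FOLLOW(A) ⊇ {a,c,d}; new: +{a,c,d}
  S→a B: FOLLOW(B) ⊇ FOLLOW(S) ⊇ {$,a,c,d}; new: +{$,a,c,d}
  S→d A: FOLLOW(A) ⊇ FOLLOW(S) ⊇ {$,a,c,d}; new: +{$}
  FOLLOW[S]={$,a,c,d}  FOLLOW[A]={$,a,c,d}  FOLLOW[B]={$,a,c,d}
[2] — fixpoint
  FOLLOW[S]={$,a,c,d}  FOLLOW[A]={$,a,c,d}  FOLLOW[B]={$,a,c,d}

FOLLOW(A) = ["$", "a", "c", "d"]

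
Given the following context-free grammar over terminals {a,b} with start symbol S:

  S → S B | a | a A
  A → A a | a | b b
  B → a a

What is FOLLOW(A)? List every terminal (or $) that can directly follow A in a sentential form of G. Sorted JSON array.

FIRST iteration:
pass 1:
  A via A→a: +{a}
  A via A→b b: +{b}
  B via B→a a: +{a}
  S via S→a: +{a}
  FIRST(S)={a}  FIRST(A)={a,b}  FIRST(B)={a}
pass 2: (stable)
  FIRST(S)={a}  FIRST(A)={a,b}  FIRST(B)={a}

FOLLOW iteration:
FOLLOW(S) := {$}
round 1:
  A→A a: FOLLOW(A) ⊇ FIRST(a) = {a}; new: +{a}
  S→S B: FOLLOW(S) ⊇ FIRST(B) = {a}; new: +{a}
  S→S B: FOLLOW(B) ⊇ FOLLOW(S) ⊇ {$,a}; new: +{$,a}
  S→a A: FOLLOW(A) ⊇ FOLLOW(S) ⊇ {$,a}; new: +{$}
  S: {$,a}  A: {$,a}  B: {$,a}
round 2: — fixpoint
  S: {$,a}  A: {$,a}  B: {$,a}

FOLLOW(A) = ["$", "a"]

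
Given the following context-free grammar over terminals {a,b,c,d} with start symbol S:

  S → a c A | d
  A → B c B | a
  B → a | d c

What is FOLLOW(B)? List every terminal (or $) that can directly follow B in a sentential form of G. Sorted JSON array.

FIRST sets, iterate to fixpoint:
iter 1:
  A via A→a: +{a}
  B via B→a: +{a}
  B via B→d c: +{d}
  S via S→a c A: +{a}
  S via S→d: +{d}
  S: {a,d}  A: {a}  B: {a,d}
iter 2:
  A via A→B c B: +{d}
  S: {a,d}  A: {a,d}  B: {a,d}
iter 3: (no change)
  S: {a,d}  A: {a,d}  B: {a,d}

FOLLOW sets:
initialize: $ ∈ FOLLOW(S)
round 1:
  A→B c B: FOLLOW(B) ⊇ FIRST(c) = {c}; new: +{c}
  S→a c A: FOLLOW(A) ⊇ FOLLOW(S) ⊇ {$}; new: +{$}
  S: {$}  A: {$}  B: {c}
round 2:
  A→B c B: FOLLOW(B) ⊇ FOLLOW(A) ⊇ {$}; new: +{$}
  S: {$}  A: {$}  B: {$,c}
round 3: done
  S: {$}  A: {$}  B: {$,c}

FOLLOW(B) = ["$", "c"]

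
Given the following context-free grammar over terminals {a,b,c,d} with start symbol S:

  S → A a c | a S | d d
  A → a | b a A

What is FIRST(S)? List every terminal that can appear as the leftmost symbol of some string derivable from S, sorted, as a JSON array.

FIRST iteration:
pass 1:
  A via A→a: +{a}
  A via A→b a A: +{b}
  S via S→A a c: +{a,b}
  S via S→d d: +{d}
  FIRST(S)={a,b,d}  FIRST(A)={a,b}
pass 2: — fixpoint
  FIRST(S)={a,b,d}  FIRST(A)={a,b}

FIRST(S) = ["a", "b", "d"]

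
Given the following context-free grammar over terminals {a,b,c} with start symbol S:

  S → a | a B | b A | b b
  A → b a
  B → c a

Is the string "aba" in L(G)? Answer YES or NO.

CNF form of G:
  S -> T0 A | T0 T0 | T1 B | a
  A -> T0 T1
  B -> T2 T1
  T0 -> b
  T1 -> a
  T2 -> c

Fill CYK table bottom-up:
  [0..0]={S,T1}  "a"  orig:{S}
  [1..1]={T0}  "b"  orig:{}
  [2..2]={S,T1}  "a"  orig:{S}
  [0..1]=∅  "ab"
  [1..2]={A}  "ba"
  [0..2]=∅  "aba"

S ∉ T[0,2] ⇒ NO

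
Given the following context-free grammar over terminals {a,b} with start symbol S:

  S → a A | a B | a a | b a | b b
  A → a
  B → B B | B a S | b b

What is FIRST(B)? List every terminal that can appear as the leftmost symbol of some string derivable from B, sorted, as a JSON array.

FIRST iteration:
pass 1:
  A via A→a: +{a}
  B via B→b b: +{b}
  S via S→a A: +{a}
  S via S→b a: +{b}
  S: {a,b}  A: {a}  B: {b}
pass 2: — fixpoint
  S: {a,b}  A: {a}  B: {b}

FIRST(B) = ["b"]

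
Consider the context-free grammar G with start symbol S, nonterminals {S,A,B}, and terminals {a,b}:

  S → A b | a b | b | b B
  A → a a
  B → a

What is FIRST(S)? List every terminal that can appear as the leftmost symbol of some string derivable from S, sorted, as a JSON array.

FIRST iteration:
iter 1:
  A via A→a a: +{a}
  B via B→a: +{a}
  S via S→A b: +{a}
  S via S→b: +{b}
  FIRST(S)={a,b}  FIRST(A)={a}  FIRST(B)={a}
iter 2: (no change)
  FIRST(S)={a,b}  FIRST(A)={a}  FIRST(B)={a}

FIRST(S) = ["a", "b"]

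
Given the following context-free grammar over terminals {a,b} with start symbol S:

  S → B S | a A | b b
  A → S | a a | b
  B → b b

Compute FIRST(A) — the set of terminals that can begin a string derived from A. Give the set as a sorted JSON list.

FIRST iteration:
iter 1:
  A via A→a a: +{a}
  A via A→b: +{b}
  B via B→b b: +{b}
  S via S→B S: +{b}
  S via S→a A: +{a}
  FIRST(S)={a,b}  FIRST(A)={a,b}  FIRST(B)={b}
iter 2: (no change)
  FIRST(S)={a,b}  FIRST(A)={a,b}  FIRST(B)={b}

FIRST(A) = ["a", "b"]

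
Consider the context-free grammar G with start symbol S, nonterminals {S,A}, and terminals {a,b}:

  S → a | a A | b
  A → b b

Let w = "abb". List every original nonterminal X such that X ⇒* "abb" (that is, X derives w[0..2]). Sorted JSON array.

CNF form of G:
  S -> T1 A | a | b
  A -> T0 T0
  T0 -> b
  T1 -> a

CYK fill, restricted to cells inside w[0..2]:
  cell(0,0) a: {S,T1}  orig:{S}
  cell(1,1) b: {S,T0}  orig:{S}
  cell(2,2) b: {S,T0}  orig:{S}
  cell(0,1) ab: ∅
  cell(1,2) bb: {A}
  cell(0,2) abb: {S}

Original NTs in T[0,2] deriving "abb": ["S"]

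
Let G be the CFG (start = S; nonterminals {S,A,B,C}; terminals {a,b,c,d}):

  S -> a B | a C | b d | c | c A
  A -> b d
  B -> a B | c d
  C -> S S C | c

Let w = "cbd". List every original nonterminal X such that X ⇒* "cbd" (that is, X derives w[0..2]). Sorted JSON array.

CNF form of G:
  S -> T0 T1 | T2 B | T2 C | T3 A | c
  A -> T0 T1
  B -> T2 B | T3 T1
  C -> S X4 | c
  T0 -> b
  T1 -> d
  T2 -> a
  T3 -> c
  X4 -> S C

CYK table (by increasing span) (cells [i..j] with 0 ≤ i ≤ j ≤ 2 only):
  [0..0]={C,S,T3}  "c"  orig:{C,S}
  [1..1]={T0}  "b"  orig:{}
  [2..2]={T1}  "d"  orig:{}
  [0..1]=∅  "cb"
  [1..2]={A,S}  "bd"
  [0..2]={S}  "cbd"

Original NTs in T[0,2] deriving "cbd": ["S"]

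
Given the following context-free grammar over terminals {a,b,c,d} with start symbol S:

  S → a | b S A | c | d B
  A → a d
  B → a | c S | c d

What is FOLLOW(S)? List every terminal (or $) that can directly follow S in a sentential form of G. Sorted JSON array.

Compute FIRST by fixpoint:
pass 1:
  A via A→a d: +{a}
  B via B→a: +{a}
  B via B→c S: +{c}
  S via S→a: +{a}
  S via S→b S A: +{b}
  S via S→c: +{c}
  S via S→d B: +{d}
  S: {a,b,c,d}  A: {a}  B: {a,c}
pass 2: — fixpoint
  S: {a,b,c,d}  A: {a}  B: {a,c}

FOLLOW iteration:
FOLLOW(S) := {$}
[1]
  S→b S A: FOLLOW(S) ⊇ FIRST(A) = {a}; new: +{a}
  S→b S A: FOLLOW(A) ⊇ FOLLOW(S) ⊇ {$,a}; new: +{$,a}
  S→d B: FOLLOW(B) ⊇ FOLLOW(S) ⊇ {$,a}; new: +{$,a}
  S: {$,a}  A: {$,a}  B: {$,a}
[2] done
  S: {$,a}  A: {$,a}  B: {$,a}

FOLLOW(S) = ["$", "a"]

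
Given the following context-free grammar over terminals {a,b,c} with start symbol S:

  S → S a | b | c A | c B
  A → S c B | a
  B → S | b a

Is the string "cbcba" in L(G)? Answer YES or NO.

CNF form of G:
  S -> S T1 | T0 A | T0 B | b
  A -> S X3 | a
  B -> S T1 | T0 A | T0 B | T2 T1 | b
  T0 -> c
  T1 -> a
  T2 -> b
  X3 -> T0 B

CYK table (by increasing span):
  cell(0,0) c: {T0}  orig:{}
  cell(1,1) b: {B,S,T2}  orig:{B,S}
  cell(2,2) c: {T0}  orig:{}
  cell(3,3) b: {B,S,T2}  orig:{B,S}
  cell(4,4) a: {A,T1}  orig:{A}
  cell(0,1) cb: {B,S,X3}  orig:{B,S}
  cell(1,2) bc: ∅
  cell(2,3) cb: {B,S,X3}  orig:{B,S}
  cell(3,4) ba: {B,S}
  cell(0,2) cbc: ∅
  cell(1,3) bcb: {A}
  cell(2,4) cba: {B,S,X3}  orig:{B,S}
  cell(0,3) cbcb: {A,B,S}
  cell(1,4) bcba: {A}
  cell(0,4) cbcba: {A,B,S}

S ∈ T[0,4] ⇒ YES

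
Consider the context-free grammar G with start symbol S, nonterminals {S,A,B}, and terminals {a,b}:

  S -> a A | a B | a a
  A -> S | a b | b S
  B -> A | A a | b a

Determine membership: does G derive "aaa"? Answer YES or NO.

Convert to CNF:
  S -> T0 A | T0 B | T0 T0
  A -> T0 A | T0 B | T0 T0 | T0 T1 | T1 S
  B -> A T0 | T0 A | T0 B | T0 T0 | T0 T1 | T1 S | T1 T0
  T0 -> a
  T1 -> b

Fill CYK table bottom-up:
  T[0,0] 'a' = {T0}  orig:{}
  T[1,1] 'a' = {T0}  orig:{}
  T[2,2] 'a' = {T0}  orig:{}
  T[0,1] 'aa' = {A,B,S}
  T[1,2] 'aa' = {A,B,S}
  T[0,2] 'aaa' = {A,B,S}

S ∈ T[0,2] ⇒ YES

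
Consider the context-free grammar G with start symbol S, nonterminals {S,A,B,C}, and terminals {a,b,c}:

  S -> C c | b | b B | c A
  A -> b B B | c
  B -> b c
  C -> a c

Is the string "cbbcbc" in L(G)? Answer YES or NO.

CNF form of G:
  S -> C T1 | T0 B | T1 A | b
  A -> T0 X3 | c
  B -> T0 T1
  C -> T2 T1
  T0 -> b
  T1 -> c
  T2 -> a
  X3 -> B B

CYK table (by increasing span):
  [0..0]={A,T1}  "c"  orig:{A}
  [1..1]={S,T0}  "b"  orig:{S}
  [2..2]={S,T0}  "b"  orig:{S}
  [3..3]={A,T1}  "c"  orig:{A}
  [4..4]={S,T0}  "b"  orig:{S}
  [5..5]={A,T1}  "c"  orig:{A}
  [0..1]=∅  "cb"
  [1..2]=∅  "bb"
  [2..3]={B}  "bc"
  [3..4]=∅  "cb"
  [4..5]={B}  "bc"
  [0..2]=∅  "cbb"
  [1..3]={S}  "bbc"
  [2..4]=∅  "bcb"
  [3..5]=∅  "cbc"
  [0..3]=∅  "cbbc"
  [1..4]=∅  "bbcb"
  [2..5]={X3}  "bcbc"  orig:{}
  [0..4]=∅  "cbbcb"
  [1..5]={A}  "bbcbc"
  [0..5]={S}  "cbbcbc"

S ∈ T[0,5] ⇒ YES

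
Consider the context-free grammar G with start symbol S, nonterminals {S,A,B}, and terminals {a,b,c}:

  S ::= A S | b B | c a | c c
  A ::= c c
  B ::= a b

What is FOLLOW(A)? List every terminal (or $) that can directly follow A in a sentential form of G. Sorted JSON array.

FIRST iteration:
[1]
  A via A→c c: +{c}
  B via B→a b: +{a}
  S via S→A S: +{c}
  S via S→b B: +{b}
  FIRST[S]={b,c}  FIRST[A]={c}  FIRST[B]={a}
[2] — fixpoint
  FIRST[S]={b,c}  FIRST[A]={c}  FIRST[B]={a}

FOLLOW sets:
initialize: $ ∈ FOLLOW(S)
round 1:
  S→A S: FOLLOW(A) ⊇ FIRST(S) = {b,c}; new: +{b,c}
  S→b B: FOLLOW(B) ⊇ FOLLOW(S) ⊇ {$}; new: +{$}
  FOLLOW[S]={$}  FOLLOW[A]={b,c}  FOLLOW[B]={$}
round 2: (stable)
  FOLLOW[S]={$}  FOLLOW[A]={b,c}  FOLLOW[B]={$}

FOLLOW(A) = ["b", "c"]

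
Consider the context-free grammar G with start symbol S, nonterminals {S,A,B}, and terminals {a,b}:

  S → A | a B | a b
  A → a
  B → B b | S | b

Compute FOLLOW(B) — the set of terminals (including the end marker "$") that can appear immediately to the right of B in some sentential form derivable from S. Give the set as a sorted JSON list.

FIRST iteration:
iter 1:
  A via A→a: +{a}
  B via B→b: +{b}
  S via S→A: +{a}
  FIRST(S)={a}  FIRST(A)={a}  FIRST(B)={b}
iter 2:
  B via B→S: +{a}
  FIRST(S)={a}  FIRST(A)={a}  FIRST(B)={a,b}
iter 3: (no change)
  FIRST(S)={a}  FIRST(A)={a}  FIRST(B)={a,b}

FOLLOW iteration:
FOLLOW(S) := {$}
iter 1:
  B→B b: FOLLOW(B) ⊇ FIRST(b) = {b}; new: +{b}
  B→S: FOLLOW(S) ⊇ FOLLOW(B) ⊇ {b}; new: +{b}
  S→A: FOLLOW(A) ⊇ FOLLOW(S) ⊇ {$,b}; new: +{$,b}
  S→a B: FOLLOW(B) ⊇ FOLLOW(S) ⊇ {$,b}; new: +{$}
  FOLLOW[S]={$,b}  FOLLOW[A]={$,b}  FOLLOW[B]={$,b}
iter 2: — fixpoint
  FOLLOW[S]={$,b}  FOLLOW[A]={$,b}  FOLLOW[B]={$,b}

FOLLOW(B) = ["$", "b"]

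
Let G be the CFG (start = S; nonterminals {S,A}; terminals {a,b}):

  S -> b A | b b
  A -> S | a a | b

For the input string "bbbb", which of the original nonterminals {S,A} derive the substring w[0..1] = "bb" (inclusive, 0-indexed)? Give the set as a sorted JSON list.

CNF form of G:
  S -> T1 A | T1 T1
  A -> T0 T0 | T1 A | T1 T1 | b
  T0 -> a
  T1 -> b

Fill CYK table bottom-up — only the sub-triangle for w[0..1]:
  T[0,0] 'b' = {A,T1}  orig:{A}
  T[1,1] 'b' = {A,T1}  orig:{A}
  T[0,1] 'bb' = {A,S}

Original NTs in T[0,1] deriving "bb": ["A", "S"]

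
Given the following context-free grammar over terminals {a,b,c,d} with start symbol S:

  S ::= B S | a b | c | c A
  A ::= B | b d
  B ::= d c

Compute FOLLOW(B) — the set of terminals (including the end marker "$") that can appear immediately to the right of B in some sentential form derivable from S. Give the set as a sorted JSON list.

FIRST iteration:
iter 1:
  A via A→b d: +{b}
  B via B→d c: +{d}
  S via S→B S: +{d}
  S via S→a b: +{a}
  S via S→c: +{c}
  FIRST[S]={a,c,d}  FIRST[A]={b}  FIRST[B]={d}
iter 2:
  A via A→B: +{d}
  FIRST[S]={a,c,d}  FIRST[A]={b,d}  FIRST[B]={d}
iter 3: (no change)
  FIRST[S]={a,c,d}  FIRST[A]={b,d}  FIRST[B]={d}

FOLLOW sets:
initialize: $ ∈ FOLLOW(S)
pass 1:
  S→B S: FOLLOW(B) ⊇ FIRST(S) = {a,c,d}; new: +{a,c,d}
  S→c A: FOLLOW(A) ⊇ FOLLOW(S) ⊇ {$}; new: +{$}
  S: {$}  A: {$}  B: {a,c,d}
pass 2:
  A→B: FOLLOW(B) ⊇ FOLLOW(A) ⊇ {$}; new: +{$}
  S: {$}  A: {$}  B: {$,a,c,d}
pass 3: (stable)
  S: {$}  A: {$}  B: {$,a,c,d}

FOLLOW(B) = ["$", "a", "c", "d"]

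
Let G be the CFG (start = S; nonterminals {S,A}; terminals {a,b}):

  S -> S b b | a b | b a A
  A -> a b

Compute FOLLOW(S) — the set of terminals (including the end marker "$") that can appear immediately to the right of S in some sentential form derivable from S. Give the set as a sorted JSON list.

FIRST iteration:
round 1:
  A via A→a b: +{a}
  S via S→a b: +{a}
  S via S→b a A: +{b}
  S: {a,b}  A: {a}
round 2: (stable)
  S: {a,b}  A: {a}

FOLLOW sets:
seed FOLLOW(S) with $
pass 1:
  S→S b b: FOLLOW(S) ⊇ FIRST(b) = {b}; new: +{b}
  S→b a A: FOLLOW(A) ⊇ FOLLOW(S) ⊇ {$,b}; new: +{$,b}
  FOLLOW[S]={$,b}  FOLLOW[A]={$,b}
pass 2: — fixpoint
  FOLLOW[S]={$,b}  FOLLOW[A]={$,b}

FOLLOW(S) = ["$", "b"]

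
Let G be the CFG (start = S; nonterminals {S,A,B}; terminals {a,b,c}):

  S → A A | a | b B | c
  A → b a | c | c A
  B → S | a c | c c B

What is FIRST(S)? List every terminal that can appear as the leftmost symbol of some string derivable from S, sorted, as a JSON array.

FIRST iteration:
[1]
  A via A→b a: +{b}
  A via A→c: +{c}
  B via B→a c: +{a}
  B via B→c c B: +{c}
  S via S→A A: +{b,c}
  S via S→a: +{a}
  S: {a,b,c}  A: {b,c}  B: {a,c}
[2]
  B via B→S: +{b}
  S: {a,b,c}  A: {b,c}  B: {a,b,c}
[3] (stable)
  S: {a,b,c}  A: {b,c}  B: {a,b,c}

FIRST(S) = ["a", "b", "c"]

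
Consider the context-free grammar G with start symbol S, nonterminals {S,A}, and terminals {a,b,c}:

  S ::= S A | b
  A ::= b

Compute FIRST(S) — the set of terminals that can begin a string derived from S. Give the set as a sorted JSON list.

Compute FIRST by fixpoint:
pass 1:
  A via A→b: +{b}
  S via S→b: +{b}
  FIRST(S)={b}  FIRST(A)={b}
pass 2: (no change)
  FIRST(S)={b}  FIRST(A)={b}

FIRST(S) = ["b"]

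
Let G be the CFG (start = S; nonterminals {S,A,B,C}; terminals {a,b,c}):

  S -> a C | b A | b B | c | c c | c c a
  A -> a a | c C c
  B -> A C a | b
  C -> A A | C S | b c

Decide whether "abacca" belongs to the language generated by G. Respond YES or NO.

CNF form of G:
  S -> T0 C | T1 T1 | T1 X5 | T2 A | T2 B | c
  A -> T0 T0 | T1 X3
  B -> A X4 | b
  C -> A A | C S | T2 T1
  T0 -> a
  T1 -> c
  T2 -> b
  X3 -> C T1
  X4 -> C T0
  X5 -> T1 T0

CYK table (by increasing span):
  [0..0]={T0}  "a"  orig:{}
  [1..1]={B,T2}  "b"  orig:{B}
  [2..2]={T0}  "a"  orig:{}
  [3..3]={S,T1}  "c"  orig:{S}
  [4..4]={S,T1}  "c"  orig:{S}
  [5..5]={T0}  "a"  orig:{}
  [0..1]=∅  "ab"
  [1..2]=∅  "ba"
  [2..3]=∅  "ac"
  [3..4]={S}  "cc"
  [4..5]={X5}  "ca"  orig:{}
  [0..2]=∅  "aba"
  [1..3]=∅  "bac"
  [2..4]=∅  "acc"
  [3..5]={S}  "cca"
  [0..3]=∅  "abac"
  [1..4]=∅  "bacc"
  [2..5]=∅  "acca"
  [0..4]=∅  "abacc"
  [1..5]=∅  "bacca"
  [0..5]=∅  "abacca"

S ∉ T[0,5] ⇒ NO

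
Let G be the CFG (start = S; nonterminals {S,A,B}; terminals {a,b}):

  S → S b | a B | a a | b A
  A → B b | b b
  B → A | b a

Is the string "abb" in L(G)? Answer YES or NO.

Convert to CNF:
  S -> S T0 | T0 A | T1 B | T1 T1
  A -> B T0 | T0 T0
  B -> B T0 | T0 T0 | T0 T1
  T0 -> b
  T1 -> a

Fill CYK table bottom-up:
  cell(0,0) a: {T1}  orig:{}
  cell(1,1) b: {T0}  orig:{}
  cell(2,2) b: {T0}  orig:{}
  cell(0,1) ab: ∅
  cell(1,2) bb: {A,B}
  cell(0,2) abb: {S}

S ∈ T[0,2] ⇒ YES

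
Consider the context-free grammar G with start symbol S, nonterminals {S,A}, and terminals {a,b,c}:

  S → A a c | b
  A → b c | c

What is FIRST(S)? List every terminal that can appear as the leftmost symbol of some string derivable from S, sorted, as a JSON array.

FIRST sets, iterate to fixpoint:
[1]
  A via A→b c: +{b}
  A via A→c: +{c}
  S via S→A a c: +{b,c}
  FIRST(S)={b,c}  FIRST(A)={b,c}
[2] done
  FIRST(S)={b,c}  FIRST(A)={b,c}

FIRST(S) = ["b", "c"]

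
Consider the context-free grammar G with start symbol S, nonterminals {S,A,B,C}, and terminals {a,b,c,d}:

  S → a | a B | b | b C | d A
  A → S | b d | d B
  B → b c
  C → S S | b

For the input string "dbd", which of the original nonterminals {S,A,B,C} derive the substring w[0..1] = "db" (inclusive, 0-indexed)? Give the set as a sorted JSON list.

CNF form of G:
  S -> T0 B | T1 C | T2 A | a | b
  A -> T0 B | T1 C | T1 T2 | T2 A | T2 B | a | b
  B -> T1 T3
  C -> S S | b
  T0 -> a
  T1 -> b
  T2 -> d
  T3 -> c

Fill CYK table bottom-up — only the sub-triangle for w[0..1]:
  cell(0,0) d: {T2}  orig:{}
  cell(1,1) b: {A,C,S,T1}  orig:{A,C,S}
  cell(0,1) db: {A,S}

Original NTs in T[0,1] deriving "db": ["A", "S"]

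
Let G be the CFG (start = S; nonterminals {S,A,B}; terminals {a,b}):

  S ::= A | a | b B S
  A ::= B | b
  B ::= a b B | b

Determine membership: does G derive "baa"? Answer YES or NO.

Convert to CNF:
  S -> T0 X4 | T1 X5 | a | b
  A -> T0 X2 | b
  B -> T0 X3 | b
  T0 -> a
  T1 -> b
  X2 -> T1 B
  X3 -> T1 B
  X4 -> T1 B
  X5 -> B S

CYK fill:
  T[0,0] 'b' = {A,B,S,T1}  orig:{A,B,S}
  T[1,1] 'a' = {S,T0}  orig:{S}
  T[2,2] 'a' = {S,T0}  orig:{S}
  T[0,1] 'ba' = {X5}  orig:{}
  T[1,2] 'aa' = ∅
  T[0,2] 'baa' = ∅

S ∉ T[0,2] ⇒ NO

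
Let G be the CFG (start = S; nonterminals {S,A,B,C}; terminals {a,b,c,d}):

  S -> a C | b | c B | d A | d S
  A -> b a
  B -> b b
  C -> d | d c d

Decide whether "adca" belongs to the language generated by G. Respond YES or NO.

CNF form of G:
  S -> T1 C | T2 A | T2 S | T3 B | b
  A -> T0 T1
  B -> T0 T0
  C -> T2 X4 | d
  T0 -> b
  T1 -> a
  T2 -> d
  T3 -> c
  X4 -> T3 T2

CYK table (by increasing span):
  T[0,0] 'a' = {T1}  orig:{}
  T[1,1] 'd' = {C,T2}  orig:{C}
  T[2,2] 'c' = {T3}  orig:{}
  T[3,3] 'a' = {T1}  orig:{}
  T[0,1] 'ad' = {S}
  T[1,2] 'dc' = ∅
  T[2,3] 'ca' = ∅
  T[0,2] 'adc' = ∅
  T[1,3] 'dca' = ∅
  T[0,3] 'adca' = ∅

S ∉ T[0,3] ⇒ NO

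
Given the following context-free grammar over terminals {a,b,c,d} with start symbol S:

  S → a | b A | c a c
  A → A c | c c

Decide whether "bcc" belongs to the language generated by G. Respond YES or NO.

CNF form of G:
  S -> T0 X3 | T1 A | a
  A -> A T0 | T0 T0
  T0 -> c
  T1 -> b
  T2 -> a
  X3 -> T2 T0

Fill CYK table bottom-up:
  T[0,0] 'b' = {T1}  orig:{}
  T[1,1] 'c' = {T0}  orig:{}
  T[2,2] 'c' = {T0}  orig:{}
  T[0,1] 'bc' = ∅
  T[1,2] 'cc' = {A}
  T[0,2] 'bcc' = {S}

S ∈ T[0,2] ⇒ YES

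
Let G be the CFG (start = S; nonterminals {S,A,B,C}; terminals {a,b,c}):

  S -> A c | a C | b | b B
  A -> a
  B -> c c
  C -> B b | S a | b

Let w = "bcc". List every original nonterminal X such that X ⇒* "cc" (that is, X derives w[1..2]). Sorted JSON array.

CNF form of G:
  S -> A T0 | T1 B | T2 C | b
  A -> a
  B -> T0 T0
  C -> B T1 | S T2 | b
  T0 -> c
  T1 -> b
  T2 -> a

CYK table (by increasing span) (cells [i..j] with 1 ≤ i ≤ j ≤ 2 only):
  cell(1,1) c: {T0}  orig:{}
  cell(2,2) c: {T0}  orig:{}
  cell(1,2) cc: {B}

Original NTs in T[1,2] deriving "cc": ["B"]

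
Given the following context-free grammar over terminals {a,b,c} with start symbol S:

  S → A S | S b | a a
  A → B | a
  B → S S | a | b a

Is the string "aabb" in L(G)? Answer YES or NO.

Convert to CNF:
  S -> A S | S T0 | T1 T1
  A -> S S | T0 T1 | a
  B -> S S | T0 T1 | a
  T0 -> b
  T1 -> a

CYK table (by increasing span):
  cell(0,0) a: {A,B,T1}  orig:{A,B}
  cell(1,1) a: {A,B,T1}  orig:{A,B}
  cell(2,2) b: {T0}  orig:{}
  cell(3,3) b: {T0}  orig:{}
  cell(0,1) aa: {S}
  cell(1,2) ab: ∅
  cell(2,3) bb: ∅
  cell(0,2) aab: {S}
  cell(1,3) abb: ∅
  cell(0,3) aabb: {S}

S ∈ T[0,3] ⇒ YES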